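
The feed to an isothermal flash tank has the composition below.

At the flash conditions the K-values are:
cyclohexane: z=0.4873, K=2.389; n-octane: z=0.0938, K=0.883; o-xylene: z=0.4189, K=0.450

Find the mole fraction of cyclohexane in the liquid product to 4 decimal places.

x_cyclohexane = 0.2611

Material balance + equilibrium reduce to Σ zᵢ(Kᵢ−1)/(1+V/F(Kᵢ−1)) = 0.
g(0) = ΣzᵢKᵢ − 1 = 0.4355 and g(1) = 1 − Σzᵢ/Kᵢ = -0.2411, so a root lies in (0, 1).
Newton–Raphson from V/F = 0.65:
  V/F = 0.6500: g = -0.01476, g' = -0.5681 → V/F = 0.6240
  V/F = 0.6240: g = -0.00004, g' = -0.5650 → V/F = 0.6239
Converged at V/F = 0.6239.
Compositions from xᵢ = zᵢ/(1+V/F(Kᵢ−1)), yᵢ = Kᵢxᵢ:
  cyclohexane: x = 0.2611, y = 0.6237
  n-octane: x = 0.1012, y = 0.0893
  o-xylene: x = 0.6378, y = 0.2870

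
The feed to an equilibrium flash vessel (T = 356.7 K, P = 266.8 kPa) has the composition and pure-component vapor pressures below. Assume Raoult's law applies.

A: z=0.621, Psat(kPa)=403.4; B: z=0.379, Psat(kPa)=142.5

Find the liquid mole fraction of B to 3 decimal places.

Raoult's law: Kᵢ = Pᵢˢᵃᵗ/P = Pᵢˢᵃᵗ/266.8.
  K_A = 403.4/266.8 = 1.51199, K_B = 142.5/266.8 = 0.53411
Binary case is linear: z₁(K₁−1)(1+β(K₂−1)) + z₂(K₂−1)(1+β(K₁−1)) = 0
⇒ β = [z₁(K₁−1)+z₂(K₂−1)] / [−(K₁−1)(K₂−1)] = 0.1414/0.2385 = 0.593
Compositions from xᵢ = zᵢ/(1+β(Kᵢ−1)), yᵢ = Kᵢxᵢ:
  A: x = 0.476, y = 0.720
  B: x = 0.524, y = 0.280

x_B = 0.524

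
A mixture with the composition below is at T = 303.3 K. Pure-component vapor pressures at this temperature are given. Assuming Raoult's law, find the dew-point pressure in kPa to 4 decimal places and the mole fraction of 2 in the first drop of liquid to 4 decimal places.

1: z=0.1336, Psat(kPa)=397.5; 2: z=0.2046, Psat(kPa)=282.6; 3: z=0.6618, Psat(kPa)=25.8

At the dew point ψ → 1, so Σzᵢ/Kᵢ = 1 with Kᵢ = Pᵢˢᵃᵗ/P ⇒ 1/P = Σzᵢ/Pᵢˢᵃᵗ.
1/P = 0.1336/397.5 + 0.2046/282.6 + 0.6618/25.8 = 0.0267113 ⇒ P = 37.4374 kPa
xᵢ = zᵢP/Pᵢˢᵃᵗ ⇒ x_2 = 0.2046·37.4374/282.6 = 0.0271

Pdew = 37.4374 kPa, x_2 = 0.0271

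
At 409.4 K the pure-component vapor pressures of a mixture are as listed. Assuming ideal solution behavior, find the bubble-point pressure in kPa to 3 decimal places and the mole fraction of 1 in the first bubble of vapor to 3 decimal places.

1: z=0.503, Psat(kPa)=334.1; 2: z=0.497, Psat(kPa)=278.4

At the bubble point ψ → 0, so ΣzᵢKᵢ = 1 with Kᵢ = Pᵢˢᵃᵗ/P ⇒ P = ΣzᵢPᵢˢᵃᵗ.
P = 0.503·334.1 + 0.497·278.4 = 306.417 kPa
yᵢ = zᵢPᵢˢᵃᵗ/P ⇒ y_1 = 0.503·334.1/306.417 = 0.548

Pbub = 306.417 kPa, y_1 = 0.548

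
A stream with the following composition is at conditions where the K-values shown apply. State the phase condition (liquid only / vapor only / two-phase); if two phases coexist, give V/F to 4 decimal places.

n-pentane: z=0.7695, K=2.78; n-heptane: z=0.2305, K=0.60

vapor only

ΣzᵢKᵢ = 2.2775; Σzᵢ/Kᵢ = 0.6610.
Since Σzᵢ/Kᵢ < 1 the mixture is above its dew point — single vapor phase.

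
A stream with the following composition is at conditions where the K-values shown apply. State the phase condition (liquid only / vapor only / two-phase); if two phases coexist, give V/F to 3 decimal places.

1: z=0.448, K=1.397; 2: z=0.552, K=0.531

ΣzᵢKᵢ = 0.919; Σzᵢ/Kᵢ = 1.360.
Since ΣzᵢKᵢ < 1 the mixture is below its bubble point — single liquid phase.

liquid only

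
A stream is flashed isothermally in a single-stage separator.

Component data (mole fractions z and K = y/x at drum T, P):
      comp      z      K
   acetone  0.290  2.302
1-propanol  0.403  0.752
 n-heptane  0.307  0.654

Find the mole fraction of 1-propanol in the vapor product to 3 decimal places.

Let β = V/F and solve Σ zᵢ(Kᵢ−1)/(1+β(Kᵢ−1)) = 0.
Check two-phase: ΣzᵢKᵢ = 1.171 > 1 and Σzᵢ/Kᵢ = 1.131 > 1, so g(0) = 0.171 > 0 and g(1) = -0.131 < 0.
Iterate (Newton) starting at β = 0.5:
  β = 0.500: g = -0.0138, g' = -0.266 → β = 0.448
  β = 0.448: g = 0.0003, g' = -0.279 → β = 0.449
Converged at β = 0.449.
Compositions from xᵢ = zᵢ/(1+β(Kᵢ−1)), yᵢ = Kᵢxᵢ:
  acetone: x = 0.183, y = 0.421
  1-propanol: x = 0.454, y = 0.341
  n-heptane: x = 0.363, y = 0.238

y_1-propanol = 0.341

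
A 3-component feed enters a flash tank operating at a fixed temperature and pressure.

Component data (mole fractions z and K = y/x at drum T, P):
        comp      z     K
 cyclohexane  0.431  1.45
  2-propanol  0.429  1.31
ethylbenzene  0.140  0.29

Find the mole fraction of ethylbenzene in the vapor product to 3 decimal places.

y_ethylbenzene = 0.101

Let β = V/F and solve Σ zᵢ(Kᵢ−1)/(1+β(Kᵢ−1)) = 0.
Check two-phase: ΣzᵢKᵢ = 1.228 > 1 and Σzᵢ/Kᵢ = 1.107 > 1, so g(0) = 0.228 > 0 and g(1) = -0.107 < 0.
Newton–Raphson from β = 0.66:
  β = 0.660: g = 0.0729, g' = -0.330 → β = 0.881
  β = 0.881: g = -0.0219, g' = -0.573 → β = 0.842
  β = 0.842: g = -0.0013, g' = -0.509 → β = 0.840
Converged at β = 0.840.
Compositions from xᵢ = zᵢ/(1+β(Kᵢ−1)), yᵢ = Kᵢxᵢ:
  cyclohexane: x = 0.313, y = 0.454
  2-propanol: x = 0.340, y = 0.446
  ethylbenzene: x = 0.347, y = 0.101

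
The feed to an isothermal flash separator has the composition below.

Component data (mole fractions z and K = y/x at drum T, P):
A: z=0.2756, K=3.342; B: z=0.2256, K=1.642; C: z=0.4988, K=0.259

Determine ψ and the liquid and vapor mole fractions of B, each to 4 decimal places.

ψ = 0.3245, x_B = 0.1867, y_B = 0.3066

Rachford–Rice: g(ψ) = Σ zᵢ(Kᵢ−1)/(1+ψ(Kᵢ−1)) = 0.
Feasibility: ΣzᵢKᵢ = 1.4207, Σzᵢ/Kᵢ = 2.1457 — both > 1, two phases present.
Newton iteration, ψ⁰ = 0.67:
  ψ = 0.6700: g = -0.38153, g' = -1.3547 → ψ = 0.3884
  ψ = 0.3884: g = -0.06501, g' = -1.0141 → ψ = 0.3243
  ψ = 0.3243: g = 0.00023, g' = -1.0266 → ψ = 0.3245
Converged at ψ = 0.3245.
Compositions from xᵢ = zᵢ/(1+ψ(Kᵢ−1)), yᵢ = Kᵢxᵢ:
  A: x = 0.1566, y = 0.5233
  B: x = 0.1867, y = 0.3066
  C: x = 0.6567, y = 0.1701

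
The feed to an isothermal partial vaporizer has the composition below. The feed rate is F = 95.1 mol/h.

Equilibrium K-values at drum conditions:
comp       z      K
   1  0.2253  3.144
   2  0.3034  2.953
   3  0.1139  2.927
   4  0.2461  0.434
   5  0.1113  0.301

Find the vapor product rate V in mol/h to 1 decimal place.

Let ψ = V/F and solve Σ zᵢ(Kᵢ−1)/(1+ψ(Kᵢ−1)) = 0.
Check two-phase: ΣzᵢKᵢ = 2.0780 > 1 and Σzᵢ/Kᵢ = 1.1501 > 1, so g(0) = 1.0780 > 0 and g(1) = -0.1501 < 0.
Newton iteration, ψ⁰ = 0.44:
  ψ = 0.4400: g = 0.38818, g' = -0.9860 → ψ = 0.8337
  ψ = 0.8337: g = 0.03277, g' = -0.9581 → ψ = 0.8679
  ψ = 0.8679: g = -0.00071, g' = -1.0011 → ψ = 0.8672
Converged at ψ = 0.8672.
Then V = ψ·F = 0.8672·95.1 = 82.5 mol/h and L = F − V = 12.6 mol/h.

V = 82.5 mol/h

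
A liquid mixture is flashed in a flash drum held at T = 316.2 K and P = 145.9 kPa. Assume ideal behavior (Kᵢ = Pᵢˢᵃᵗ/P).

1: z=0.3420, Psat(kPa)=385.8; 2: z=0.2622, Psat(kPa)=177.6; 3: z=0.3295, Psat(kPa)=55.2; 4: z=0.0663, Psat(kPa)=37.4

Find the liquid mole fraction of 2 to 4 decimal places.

x_2 = 0.2376

Raoult's law: Kᵢ = Pᵢˢᵃᵗ/P = Pᵢˢᵃᵗ/145.9.
  K_1 = 385.8/145.9 = 2.644277, K_2 = 177.6/145.9 = 1.217272, K_3 = 55.2/145.9 = 0.378341, K_4 = 37.4/145.9 = 0.256340
Material balance + equilibrium reduce to Σ zᵢ(Kᵢ−1)/(1+ψ(Kᵢ−1)) = 0.
Feasibility: ΣzᵢKᵢ = 1.3652, Σzᵢ/Kᵢ = 1.4743 — both > 1, two phases present.
Newton iteration, ψ⁰ = 0.58:
  ψ = 0.5800: g = -0.06861, g' = -0.6768 → ψ = 0.4786
  ψ = 0.4786: g = -0.00187, g' = -0.6462 → ψ = 0.4757
Converged at ψ = 0.4757.
Compositions from xᵢ = zᵢ/(1+ψ(Kᵢ−1)), yᵢ = Kᵢxᵢ:
  1: x = 0.1919, y = 0.5074
  2: x = 0.2376, y = 0.2893
  3: x = 0.4679, y = 0.1770
  4: x = 0.1026, y = 0.0263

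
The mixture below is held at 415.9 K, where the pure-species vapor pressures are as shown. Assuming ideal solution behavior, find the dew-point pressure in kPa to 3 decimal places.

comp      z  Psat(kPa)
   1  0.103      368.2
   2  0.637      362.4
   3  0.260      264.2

Pdew = 330.954 kPa

At the dew point ψ → 1, so Σzᵢ/Kᵢ = 1 with Kᵢ = Pᵢˢᵃᵗ/P ⇒ 1/P = Σzᵢ/Pᵢˢᵃᵗ.
1/P = 0.103/368.2 + 0.637/362.4 + 0.260/264.2 = 0.003022 ⇒ P = 330.954 kPa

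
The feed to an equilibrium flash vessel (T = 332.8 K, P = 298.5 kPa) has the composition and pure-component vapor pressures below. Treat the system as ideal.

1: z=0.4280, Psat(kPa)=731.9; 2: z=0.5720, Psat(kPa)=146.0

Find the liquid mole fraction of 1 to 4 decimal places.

x_1 = 0.2603

Raoult's law: Kᵢ = Pᵢˢᵃᵗ/P = Pᵢˢᵃᵗ/298.5.
  K_1 = 731.9/298.5 = 2.451926, K_2 = 146.0/298.5 = 0.489112
Rachford–Rice: g(V/F) = Σ zᵢ(Kᵢ−1)/(1+V/F(Kᵢ−1)) = 0.
Check two-phase: ΣzᵢKᵢ = 1.3292 > 1 and Σzᵢ/Kᵢ = 1.3440 > 1, so g(0) = 0.3292 > 0 and g(1) = -0.3440 < 0.
Iterate (Newton) starting at V/F = 0.62:
  V/F = 0.6200: g = -0.10067, g' = -0.5697 → V/F = 0.4433
  V/F = 0.4433: g = 0.00030, g' = -0.5835 → V/F = 0.4438
Converged at V/F = 0.4438.
Compositions from xᵢ = zᵢ/(1+V/F(Kᵢ−1)), yᵢ = Kᵢxᵢ:
  1: x = 0.2603, y = 0.6382
  2: x = 0.7397, y = 0.3618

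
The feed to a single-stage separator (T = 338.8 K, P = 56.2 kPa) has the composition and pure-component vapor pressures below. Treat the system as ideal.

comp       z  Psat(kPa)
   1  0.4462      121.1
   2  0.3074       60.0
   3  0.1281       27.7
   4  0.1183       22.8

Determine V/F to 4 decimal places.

Raoult's law: Kᵢ = Pᵢˢᵃᵗ/P = Pᵢˢᵃᵗ/56.2.
  K_1 = 121.1/56.2 = 2.154804, K_2 = 60.0/56.2 = 1.067616, K_3 = 27.7/56.2 = 0.492883, K_4 = 22.8/56.2 = 0.405694
Rachford–Rice: g(V/F) = Σ zᵢ(Kᵢ−1)/(1+V/F(Kᵢ−1)) = 0.
g(0) = ΣzᵢKᵢ − 1 = 0.4008 and g(1) = 1 − Σzᵢ/Kᵢ = -0.0465, so a root lies in (0, 1).
Newton–Raphson from V/F = 0.5:
  V/F = 0.5000: g = 0.15971, g' = -0.3842 → V/F = 0.9157
  V/F = 0.9157: g = -0.00552, g' = -0.4578 → V/F = 0.9037
  V/F = 0.9037: g = -0.00004, g' = -0.4509 → V/F = 0.9036
Converged at V/F = 0.9036.

V/F = 0.9036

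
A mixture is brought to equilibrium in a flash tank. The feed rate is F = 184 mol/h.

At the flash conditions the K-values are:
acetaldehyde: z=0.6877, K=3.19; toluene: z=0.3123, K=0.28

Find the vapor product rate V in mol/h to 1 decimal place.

Material balance + equilibrium reduce to Σ zᵢ(Kᵢ−1)/(1+ψ(Kᵢ−1)) = 0.
Feasibility: ΣzᵢKᵢ = 2.2812, Σzᵢ/Kᵢ = 1.3309 — both > 1, two phases present.
Newton iteration, ψ⁰ = 0.5:
  ψ = 0.5000: g = 0.36755, g' = -1.1467 → ψ = 0.8205
  ψ = 0.8205: g = -0.01099, g' = -1.3884 → ψ = 0.8126
  ψ = 0.8126: g = -0.00008, g' = -1.3672 → ψ = 0.8125
Converged at ψ = 0.8125.
Then V = ψ·F = 0.8125·184 = 149.5 mol/h and L = F − V = 34.5 mol/h.

V = 149.5 mol/h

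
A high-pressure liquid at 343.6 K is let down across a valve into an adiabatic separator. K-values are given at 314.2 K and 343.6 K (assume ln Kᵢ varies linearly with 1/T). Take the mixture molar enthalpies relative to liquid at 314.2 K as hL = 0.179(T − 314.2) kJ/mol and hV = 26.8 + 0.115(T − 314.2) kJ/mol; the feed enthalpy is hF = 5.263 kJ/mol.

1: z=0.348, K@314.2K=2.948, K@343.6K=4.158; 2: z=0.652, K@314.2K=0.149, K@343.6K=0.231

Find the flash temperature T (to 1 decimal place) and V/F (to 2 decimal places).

T = 323.4 K, V/F = 0.14

Adiabatic flash: solve Rachford–Rice at each trial T, then check hF = ψ·hV(T) + (1−ψ)·hL(T).
  T = 314.2 K: K = (2.948, 0.149), RR gives ψ = 0.074, H_out = 1.989 kJ/mol
  T = 343.6 K: K = (4.158, 0.231), RR gives ψ = 0.246, H_out = 11.394 kJ/mol
  T = 328.9 K: K = (3.528, 0.187), RR gives ψ = 0.170, H_out = 7.036 kJ/mol
  T = 321.5 K: K = (3.230, 0.167), RR gives ψ = 0.126, H_out = 4.613 kJ/mol
  T = 325.2 K: K = (3.377, 0.177), RR gives ψ = 0.149, H_out = 5.849 kJ/mol
  T = 323.4 K: K = (3.305, 0.172), RR gives ψ = 0.138, H_out = 5.254 kJ/mol
Linear interpolation between T = 323.4 (H_out = 5.254) and T = 325.2 (H_out = 5.849) on hF = 5.263 gives T ≈ 323.4 K, at which ψ = 0.14.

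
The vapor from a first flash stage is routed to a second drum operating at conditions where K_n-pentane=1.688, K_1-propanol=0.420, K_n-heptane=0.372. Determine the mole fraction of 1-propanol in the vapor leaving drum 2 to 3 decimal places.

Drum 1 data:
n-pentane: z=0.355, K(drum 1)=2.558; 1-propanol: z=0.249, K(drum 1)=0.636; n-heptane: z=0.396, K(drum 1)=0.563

y_1-propanol (drum 2) = 0.090

Drum 1:
Rachford–Rice: g(ψ₁) = Σ zᵢ(Kᵢ−1)/(1+ψ₁(Kᵢ−1)) = 0.
g(0) = ΣzᵢKᵢ − 1 = 0.289 and g(1) = 1 − Σzᵢ/Kᵢ = -0.234, so a root lies in (0, 1).
Newton iteration, ψ₁⁰ = 0.68:
  ψ₁ = 0.680: g = -0.0981, g' = -0.415 → ψ₁ = 0.443
  ψ₁ = 0.443: g = 0.0044, g' = -0.465 → ψ₁ = 0.453
Converged at ψ₁ = 0.453.
Drum-1 compositions:
  n-pentane: x = 0.208, y = 0.532
  1-propanol: x = 0.298, y = 0.190
  n-heptane: x = 0.494, y = 0.278
Drum-2 feed = drum-1 vapor: z₂ = (0.5324, 0.1896, 0.2780).
Drum 2:
Rachford–Rice: g(ψ₂) = Σ zᵢ(Kᵢ−1)/(1+ψ₂(Kᵢ−1)) = 0.
Feasibility: ΣzᵢKᵢ = 1.082, Σzᵢ/Kᵢ = 1.514 — both > 1, two phases present.
Iterate (Newton) starting at ψ₂ = 0.5:
  ψ₂ = 0.500: g = -0.1368, g' = -0.499 → ψ₂ = 0.226
  ψ₂ = 0.226: g = -0.0129, g' = -0.422 → ψ₂ = 0.195
Converged at ψ₂ = 0.195.
  n-pentane: x = 0.469, y = 0.792
  1-propanol: x = 0.214, y = 0.090
  n-heptane: x = 0.317, y = 0.118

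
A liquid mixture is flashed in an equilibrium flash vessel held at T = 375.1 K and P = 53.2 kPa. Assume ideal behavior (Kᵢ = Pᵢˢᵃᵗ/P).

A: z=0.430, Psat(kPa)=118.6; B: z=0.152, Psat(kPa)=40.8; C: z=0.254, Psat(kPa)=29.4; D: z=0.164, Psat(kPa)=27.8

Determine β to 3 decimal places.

β = 0.595

Raoult's law: Kᵢ = Pᵢˢᵃᵗ/P = Pᵢˢᵃᵗ/53.2.
  K_A = 118.6/53.2 = 2.22932, K_B = 40.8/53.2 = 0.76692, K_C = 29.4/53.2 = 0.55263, K_D = 27.8/53.2 = 0.52256
Rachford–Rice: g(β) = Σ zᵢ(Kᵢ−1)/(1+β(Kᵢ−1)) = 0.
Feasibility: ΣzᵢKᵢ = 1.301, Σzᵢ/Kᵢ = 1.165 — both > 1, two phases present.
Newton iteration, β⁰ = 0.48:
  β = 0.480: g = 0.0463, g' = -0.413 → β = 0.592
  β = 0.592: g = 0.0011, g' = -0.396 → β = 0.595
Converged at β = 0.595.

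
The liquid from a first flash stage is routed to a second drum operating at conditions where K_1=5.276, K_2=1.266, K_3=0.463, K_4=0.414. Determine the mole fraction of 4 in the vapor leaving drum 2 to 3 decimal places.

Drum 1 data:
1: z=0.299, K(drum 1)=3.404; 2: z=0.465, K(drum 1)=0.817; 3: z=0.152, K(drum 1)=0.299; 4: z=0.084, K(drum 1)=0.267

Drum 1:
Rachford–Rice: g(ψ₁) = Σ zᵢ(Kᵢ−1)/(1+ψ₁(Kᵢ−1)) = 0.
g(0) = ΣzᵢKᵢ − 1 = 0.466 and g(1) = 1 − Σzᵢ/Kᵢ = -0.480, so a root lies in (0, 1).
Newton iteration, ψ₁⁰ = 0.5:
  ψ₁ = 0.500: g = -0.0285, g' = -0.665 → ψ₁ = 0.457
Converged at ψ₁ = 0.457.
Drum-1 compositions:
  1: x = 0.142, y = 0.485
  2: x = 0.507, y = 0.415
  3: x = 0.224, y = 0.067
  4: x = 0.126, y = 0.034
Drum-2 feed = drum-1 liquid: z₂ = (0.1424, 0.5075, 0.2237, 0.1264).
Drum 2:
Let ψ₂ = V/F and solve Σ zᵢ(Kᵢ−1)/(1+ψ₂(Kᵢ−1)) = 0.
g(0) = ΣzᵢKᵢ − 1 = 0.550 and g(1) = 1 − Σzᵢ/Kᵢ = -0.216, so a root lies in (0, 1).
Iterate (Newton) starting at ψ₂ = 0.39:
  ψ₂ = 0.390: g = 0.1026, g' = -0.572 → ψ₂ = 0.570
  ψ₂ = 0.570: g = 0.0103, g' = -0.479 → ψ₂ = 0.591
Converged at ψ₂ = 0.591.
  1: x = 0.040, y = 0.213
  2: x = 0.439, y = 0.555
  3: x = 0.328, y = 0.152
  4: x = 0.193, y = 0.080

y_4 (drum 2) = 0.080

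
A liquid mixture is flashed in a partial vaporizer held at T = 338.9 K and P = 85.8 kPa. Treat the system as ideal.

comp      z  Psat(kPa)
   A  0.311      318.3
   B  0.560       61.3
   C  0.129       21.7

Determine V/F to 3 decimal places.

V/F = 0.527

Raoult's law: Kᵢ = Pᵢˢᵃᵗ/P = Pᵢˢᵃᵗ/85.8.
  K_A = 318.3/85.8 = 3.70979, K_B = 61.3/85.8 = 0.71445, K_C = 21.7/85.8 = 0.25291
Material balance + equilibrium reduce to Σ zᵢ(Kᵢ−1)/(1+V/F(Kᵢ−1)) = 0.
Feasibility: ΣzᵢKᵢ = 1.586, Σzᵢ/Kᵢ = 1.378 — both > 1, two phases present.
Newton iteration, V/F⁰ = 0.5:
  V/F = 0.500: g = 0.0175, g' = -0.657 → V/F = 0.527
Converged at V/F = 0.527.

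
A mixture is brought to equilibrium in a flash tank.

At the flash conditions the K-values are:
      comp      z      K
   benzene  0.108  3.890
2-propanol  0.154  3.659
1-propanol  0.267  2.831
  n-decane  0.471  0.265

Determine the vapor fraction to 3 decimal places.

ψ = 0.509

Material balance + equilibrium reduce to Σ zᵢ(Kᵢ−1)/(1+ψ(Kᵢ−1)) = 0.
Feasibility: ΣzᵢKᵢ = 1.864, Σzᵢ/Kᵢ = 1.942 — both > 1, two phases present.
Newton–Raphson from ψ = 0.54:
  ψ = 0.540: g = -0.0382, g' = -1.247 → ψ = 0.509
Converged at ψ = 0.509.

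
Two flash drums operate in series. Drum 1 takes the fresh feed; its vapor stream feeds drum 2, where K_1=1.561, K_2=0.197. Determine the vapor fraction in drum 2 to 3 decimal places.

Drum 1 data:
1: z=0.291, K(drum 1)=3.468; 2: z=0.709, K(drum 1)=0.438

Drum 1:
Rachford–Rice: g(ψ₁) = Σ zᵢ(Kᵢ−1)/(1+ψ₁(Kᵢ−1)) = 0.
Feasibility: ΣzᵢKᵢ = 1.320, Σzᵢ/Kᵢ = 1.703 — both > 1, two phases present.
Binary case is linear: z₁(K₁−1)(1+ψ₁(K₂−1)) + z₂(K₂−1)(1+ψ₁(K₁−1)) = 0
⇒ ψ₁ = [z₁(K₁−1)+z₂(K₂−1)] / [−(K₁−1)(K₂−1)] = 0.3197/1.3870 = 0.231
Drum-1 compositions:
  1: x = 0.185, y = 0.643
  2: x = 0.815, y = 0.357
Drum-2 feed = drum-1 vapor: z₂ = (0.6432, 0.3568).
Drum 2:
Let ψ₂ = V/F and solve Σ zᵢ(Kᵢ−1)/(1+ψ₂(Kᵢ−1)) = 0.
g(0) = ΣzᵢKᵢ − 1 = 0.074 and g(1) = 1 − Σzᵢ/Kᵢ = -1.223, so a root lies in (0, 1).
Newton iteration, ψ₂⁰ = 0.49:
  ψ₂ = 0.490: g = -0.1893, g' = -0.750 → ψ₂ = 0.238
  ψ₂ = 0.238: g = -0.0356, g' = -0.509 → ψ₂ = 0.168
  ψ₂ = 0.168: g = -0.0012, g' = -0.476 → ψ₂ = 0.165
Converged at ψ₂ = 0.165.
  1: x = 0.589, y = 0.919
  2: x = 0.411, y = 0.081

V/F (drum 2) = 0.165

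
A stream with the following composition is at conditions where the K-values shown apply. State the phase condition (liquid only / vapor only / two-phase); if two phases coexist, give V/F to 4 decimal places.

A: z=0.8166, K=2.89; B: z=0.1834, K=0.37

ΣzᵢKᵢ = 2.4278; Σzᵢ/Kᵢ = 0.7782.
Since Σzᵢ/Kᵢ < 1 the mixture is above its dew point — single vapor phase.

vapor only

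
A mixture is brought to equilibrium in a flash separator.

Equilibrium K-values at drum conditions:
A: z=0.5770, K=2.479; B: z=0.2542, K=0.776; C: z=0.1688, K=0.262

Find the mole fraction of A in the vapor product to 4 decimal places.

Material balance + equilibrium reduce to Σ zᵢ(Kᵢ−1)/(1+ψ(Kᵢ−1)) = 0.
Check two-phase: ΣzᵢKᵢ = 1.6719 > 1 and Σzᵢ/Kᵢ = 1.2046 > 1, so g(0) = 0.6719 > 0 and g(1) = -0.2046 < 0.
Iterate (Newton) starting at ψ = 0.68:
  ψ = 0.6800: g = 0.10823, g' = -0.7020 → ψ = 0.8342
  ψ = 0.8342: g = -0.01209, g' = -0.8945 → ψ = 0.8207
  ψ = 0.8207: g = -0.00018, g' = -0.8679 → ψ = 0.8205
Converged at ψ = 0.8205.
Compositions from xᵢ = zᵢ/(1+ψ(Kᵢ−1)), yᵢ = Kᵢxᵢ:
  A: x = 0.2607, y = 0.6462
  B: x = 0.3114, y = 0.2417
  C: x = 0.4279, y = 0.1121

y_A = 0.6462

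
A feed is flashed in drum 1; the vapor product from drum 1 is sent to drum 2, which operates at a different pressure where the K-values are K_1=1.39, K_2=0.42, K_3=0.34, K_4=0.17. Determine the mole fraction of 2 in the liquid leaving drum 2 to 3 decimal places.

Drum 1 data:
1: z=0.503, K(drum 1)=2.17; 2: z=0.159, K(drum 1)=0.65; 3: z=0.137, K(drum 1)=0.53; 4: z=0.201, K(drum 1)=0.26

x_2 (drum 2) = 0.147

Drum 1:
Rachford–Rice: g(ψ₁) = Σ zᵢ(Kᵢ−1)/(1+ψ₁(Kᵢ−1)) = 0.
g(0) = ΣzᵢKᵢ − 1 = 0.320 and g(1) = 1 − Σzᵢ/Kᵢ = -0.508, so a root lies in (0, 1).
Newton iteration, ψ₁⁰ = 0.5:
  ψ₁ = 0.500: g = -0.0164, g' = -0.632 → ψ₁ = 0.474
Converged at ψ₁ = 0.474.
Drum-1 compositions:
  1: x = 0.324, y = 0.702
  2: x = 0.191, y = 0.124
  3: x = 0.176, y = 0.093
  4: x = 0.310, y = 0.080
Drum-2 feed = drum-1 vapor: z₂ = (0.7022, 0.1239, 0.0934, 0.0805).
Drum 2:
Let ψ₂ = V/F and solve Σ zᵢ(Kᵢ−1)/(1+ψ₂(Kᵢ−1)) = 0.
Feasibility: ΣzᵢKᵢ = 1.074, Σzᵢ/Kᵢ = 1.548 — both > 1, two phases present.
Newton iteration, ψ₂⁰ = 0.54:
  ψ₂ = 0.540: g = -0.0953, g' = -0.442 → ψ₂ = 0.324
  ψ₂ = 0.324: g = -0.0152, g' = -0.317 → ψ₂ = 0.276
  ψ₂ = 0.276: g = -0.0004, g' = -0.300 → ψ₂ = 0.275
Converged at ψ₂ = 0.275.
  1: x = 0.634, y = 0.882
  2: x = 0.147, y = 0.062
  3: x = 0.114, y = 0.039
  4: x = 0.104, y = 0.018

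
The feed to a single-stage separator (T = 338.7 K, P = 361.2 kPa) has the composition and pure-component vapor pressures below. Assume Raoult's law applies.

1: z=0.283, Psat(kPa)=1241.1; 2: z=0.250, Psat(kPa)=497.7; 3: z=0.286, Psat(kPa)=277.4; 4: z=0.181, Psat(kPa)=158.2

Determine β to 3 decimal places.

Raoult's law: Kᵢ = Pᵢˢᵃᵗ/P = Pᵢˢᵃᵗ/361.2.
  K_1 = 1241.1/361.2 = 3.43605, K_2 = 497.7/361.2 = 1.37791, K_3 = 277.4/361.2 = 0.76800, K_4 = 158.2/361.2 = 0.43798
Material balance + equilibrium reduce to Σ zᵢ(Kᵢ−1)/(1+β(Kᵢ−1)) = 0.
Check two-phase: ΣzᵢKᵢ = 1.616 > 1 and Σzᵢ/Kᵢ = 1.049 > 1, so g(0) = 0.616 > 0 and g(1) = -0.049 < 0.
Newton iteration, β⁰ = 0.62:
  β = 0.620: g = 0.1175, g' = -0.446 → β = 0.884
  β = 0.884: g = 0.0039, g' = -0.439 → β = 0.893
Converged at β = 0.893.

β = 0.893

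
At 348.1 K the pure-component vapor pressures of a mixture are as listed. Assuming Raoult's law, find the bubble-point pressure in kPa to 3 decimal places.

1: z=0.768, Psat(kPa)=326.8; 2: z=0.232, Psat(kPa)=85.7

Pbub = 270.865 kPa

At the bubble point ψ → 0, so ΣzᵢKᵢ = 1 with Kᵢ = Pᵢˢᵃᵗ/P ⇒ P = ΣzᵢPᵢˢᵃᵗ.
P = 0.768·326.8 + 0.232·85.7 = 270.865 kPa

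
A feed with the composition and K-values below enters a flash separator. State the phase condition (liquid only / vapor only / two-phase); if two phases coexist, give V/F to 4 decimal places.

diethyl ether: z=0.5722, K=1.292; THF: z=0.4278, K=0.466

ΣzᵢKᵢ = 0.9386; Σzᵢ/Kᵢ = 1.3609.
Since ΣzᵢKᵢ < 1 the mixture is below its bubble point — single liquid phase.

liquid only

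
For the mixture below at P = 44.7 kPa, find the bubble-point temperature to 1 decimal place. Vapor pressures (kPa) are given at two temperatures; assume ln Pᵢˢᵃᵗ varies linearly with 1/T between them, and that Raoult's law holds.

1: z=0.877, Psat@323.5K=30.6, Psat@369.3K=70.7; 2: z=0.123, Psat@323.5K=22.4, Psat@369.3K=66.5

Bubble-point temperature: ΣzᵢPᵢˢᵃᵗ(T) = P. Interpolate ln Pᵢˢᵃᵗ = aᵢ + bᵢ/T.
  T = 323.5 K: ΣzᵢPᵢˢᵃᵗ = 29.59 kPa
  T = 369.3 K: ΣzᵢPᵢˢᵃᵗ = 70.18 kPa
  T = 346.4 K: ΣzᵢPᵢˢᵃᵗ = 46.86 kPa
  T = 334.9 K: ΣzᵢPᵢˢᵃᵗ = 37.49 kPa
  T = 340.6 K: ΣzᵢPᵢˢᵃᵗ = 41.95 kPa
  T = 343.5 K: ΣzᵢPᵢˢᵃᵗ = 44.35 kPa
Interpolating between 343.5 K and 346.4 K gives T ≈ 343.9 K.

T = 343.9 K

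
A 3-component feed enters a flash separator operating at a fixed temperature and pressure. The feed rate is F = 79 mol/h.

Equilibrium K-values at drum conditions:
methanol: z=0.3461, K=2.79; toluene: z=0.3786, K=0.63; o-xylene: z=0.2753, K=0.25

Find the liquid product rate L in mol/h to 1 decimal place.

Iterate (Newton) starting at V/F = 0.5:
  V/F = 0.5000: g = -0.17532, g' = -0.7833 → V/F = 0.2762
  V/F = 0.2762: g = -0.00187, g' = -0.8072 → V/F = 0.2739
Converged at V/F = 0.2739.
Then V = V/F·F = 0.2739·79 = 21.6 mol/h and L = F − V = 57.4 mol/h.

L = 57.4 mol/h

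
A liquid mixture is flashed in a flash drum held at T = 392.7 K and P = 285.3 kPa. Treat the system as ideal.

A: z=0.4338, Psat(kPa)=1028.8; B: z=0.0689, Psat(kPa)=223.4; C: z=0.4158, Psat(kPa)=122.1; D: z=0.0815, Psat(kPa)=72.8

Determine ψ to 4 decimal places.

Raoult's law: Kᵢ = Pᵢˢᵃᵗ/P = Pᵢˢᵃᵗ/285.3.
  K_A = 1028.8/285.3 = 3.606029, K_B = 223.4/285.3 = 0.783035, K_C = 122.1/285.3 = 0.427971, K_D = 72.8/285.3 = 0.255170
Let ψ = V/F and solve Σ zᵢ(Kᵢ−1)/(1+ψ(Kᵢ−1)) = 0.
Check two-phase: ΣzᵢKᵢ = 1.8170 > 1 and Σzᵢ/Kᵢ = 1.4992 > 1, so g(0) = 0.8170 > 0 and g(1) = -0.4992 < 0.
Newton–Raphson from ψ = 0.5:
  ψ = 0.5000: g = 0.04425, g' = -0.9412 → ψ = 0.5470
  ψ = 0.5470: g = 0.00051, g' = -0.9219 → ψ = 0.5476
Converged at ψ = 0.5476.

ψ = 0.5476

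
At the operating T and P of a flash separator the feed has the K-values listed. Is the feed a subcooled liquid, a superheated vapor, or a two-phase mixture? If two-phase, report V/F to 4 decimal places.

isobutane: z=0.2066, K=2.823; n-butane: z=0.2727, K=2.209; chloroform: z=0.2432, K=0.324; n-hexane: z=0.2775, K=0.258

two-phase, V/F = 0.3155

ΣzᵢKᵢ = 1.3360; Σzᵢ/Kᵢ = 2.0228.
Both exceed 1, so a two-phase solution exists.
Rachford–Rice: g(ψ) = Σ zᵢ(Kᵢ−1)/(1+ψ(Kᵢ−1)) = 0.
Newton–Raphson from ψ = 0.5:
  ψ = 0.5000: g = -0.17318, g' = -0.9825 → ψ = 0.3237
  ψ = 0.3237: g = -0.00766, g' = -0.9242 → ψ = 0.3154
Converged at ψ = 0.3155.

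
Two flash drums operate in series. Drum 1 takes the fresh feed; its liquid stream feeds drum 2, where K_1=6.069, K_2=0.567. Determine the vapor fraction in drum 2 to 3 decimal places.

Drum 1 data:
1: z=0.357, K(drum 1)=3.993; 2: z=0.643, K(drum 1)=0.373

V/F (drum 2) = 0.237

Drum 1:
Newton iteration, ψ₁⁰ = 0.39:
  ψ₁ = 0.390: g = -0.0406, g' = -1.124 → ψ₁ = 0.354
  ψ₁ = 0.354: g = 0.0008, g' = -1.172 → ψ₁ = 0.355
Converged at ψ₁ = 0.355.
Drum-1 compositions:
  1: x = 0.173, y = 0.692
  2: x = 0.827, y = 0.308
Drum-2 feed = drum-1 liquid: z₂ = (0.1732, 0.8268).
Drum 2:
Rachford–Rice: g(ψ₂) = Σ zᵢ(Kᵢ−1)/(1+ψ₂(Kᵢ−1)) = 0.
Feasibility: ΣzᵢKᵢ = 1.520, Σzᵢ/Kᵢ = 1.487 — both > 1, two phases present.
Binary case is linear: z₁(K₁−1)(1+ψ₂(K₂−1)) + z₂(K₂−1)(1+ψ₂(K₁−1)) = 0
⇒ ψ₂ = [z₁(K₁−1)+z₂(K₂−1)] / [−(K₁−1)(K₂−1)] = 0.5200/2.1949 = 0.237
  1: x = 0.079, y = 0.478
  2: x = 0.921, y = 0.522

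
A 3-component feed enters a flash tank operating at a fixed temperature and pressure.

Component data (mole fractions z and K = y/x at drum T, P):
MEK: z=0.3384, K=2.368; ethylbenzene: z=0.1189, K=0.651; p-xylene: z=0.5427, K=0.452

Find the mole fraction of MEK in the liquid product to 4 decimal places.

Iterate (Newton) starting at β = 0.6:
  β = 0.6000: g = -0.24133, g' = -0.5759 → β = 0.1810
  β = 0.1810: g = -0.00338, g' = -0.6242 → β = 0.1756
Converged at β = 0.1756.
Compositions from xᵢ = zᵢ/(1+β(Kᵢ−1)), yᵢ = Kᵢxᵢ:
  MEK: x = 0.2729, y = 0.6461
  ethylbenzene: x = 0.1267, y = 0.0825
  p-xylene: x = 0.6005, y = 0.2714

x_MEK = 0.2729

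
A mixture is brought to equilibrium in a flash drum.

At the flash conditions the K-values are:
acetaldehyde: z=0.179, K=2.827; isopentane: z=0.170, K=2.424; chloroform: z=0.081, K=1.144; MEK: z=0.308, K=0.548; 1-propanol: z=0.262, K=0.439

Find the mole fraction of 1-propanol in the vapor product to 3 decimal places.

Rachford–Rice: g(V/F) = Σ zᵢ(Kᵢ−1)/(1+V/F(Kᵢ−1)) = 0.
Check two-phase: ΣzᵢKᵢ = 1.295 > 1 and Σzᵢ/Kᵢ = 1.363 > 1, so g(0) = 0.295 > 0 and g(1) = -0.363 < 0.
Newton iteration, V/F⁰ = 0.5:
  V/F = 0.500: g = -0.0610, g' = -0.547 → V/F = 0.388
  V/F = 0.388: g = 0.0014, g' = -0.576 → V/F = 0.391
Converged at V/F = 0.391.
Compositions from xᵢ = zᵢ/(1+V/F(Kᵢ−1)), yᵢ = Kᵢxᵢ:
  acetaldehyde: x = 0.104, y = 0.295
  isopentane: x = 0.109, y = 0.265
  chloroform: x = 0.077, y = 0.088
  MEK: x = 0.374, y = 0.205
  1-propanol: x = 0.336, y = 0.147

y_1-propanol = 0.147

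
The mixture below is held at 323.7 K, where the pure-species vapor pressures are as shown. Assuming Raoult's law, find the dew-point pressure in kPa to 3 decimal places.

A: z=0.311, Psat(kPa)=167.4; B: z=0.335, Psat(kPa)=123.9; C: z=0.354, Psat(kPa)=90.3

At the dew point ψ → 1, so Σzᵢ/Kᵢ = 1 with Kᵢ = Pᵢˢᵃᵗ/P ⇒ 1/P = Σzᵢ/Pᵢˢᵃᵗ.
1/P = 0.311/167.4 + 0.335/123.9 + 0.354/90.3 = 0.008482 ⇒ P = 117.898 kPa

Pdew = 117.898 kPa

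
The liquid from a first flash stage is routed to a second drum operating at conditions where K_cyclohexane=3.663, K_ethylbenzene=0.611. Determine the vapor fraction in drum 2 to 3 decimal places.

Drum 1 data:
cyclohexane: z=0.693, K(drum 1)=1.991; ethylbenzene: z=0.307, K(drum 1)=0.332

V/F (drum 2) = 0.811

Drum 1:
Let ψ₁ = V/F and solve Σ zᵢ(Kᵢ−1)/(1+ψ₁(Kᵢ−1)) = 0.
Check two-phase: ΣzᵢKᵢ = 1.482 > 1 and Σzᵢ/Kᵢ = 1.273 > 1, so g(0) = 0.482 > 0 and g(1) = -0.273 < 0.
Newton–Raphson from ψ₁ = 0.54:
  ψ₁ = 0.540: g = 0.1266, g' = -0.624 → ψ₁ = 0.743
  ψ₁ = 0.743: g = -0.0115, g' = -0.766 → ψ₁ = 0.728
Converged at ψ₁ = 0.728.
Drum-1 compositions:
  cyclohexane: x = 0.403, y = 0.802
  ethylbenzene: x = 0.597, y = 0.198
Drum-2 feed = drum-1 liquid: z₂ = (0.4027, 0.5973).
Drum 2:
Let ψ₂ = V/F and solve Σ zᵢ(Kᵢ−1)/(1+ψ₂(Kᵢ−1)) = 0.
Feasibility: ΣzᵢKᵢ = 1.840, Σzᵢ/Kᵢ = 1.088 — both > 1, two phases present.
Iterate (Newton) starting at ψ₂ = 0.5:
  ψ₂ = 0.500: g = 0.1714, g' = -0.665 → ψ₂ = 0.758
  ψ₂ = 0.758: g = 0.0257, g' = -0.495 → ψ₂ = 0.810
  ψ₂ = 0.810: g = 0.0004, g' = -0.479 → ψ₂ = 0.811
Converged at ψ₂ = 0.811.
  cyclohexane: x = 0.127, y = 0.467
  ethylbenzene: x = 0.873, y = 0.533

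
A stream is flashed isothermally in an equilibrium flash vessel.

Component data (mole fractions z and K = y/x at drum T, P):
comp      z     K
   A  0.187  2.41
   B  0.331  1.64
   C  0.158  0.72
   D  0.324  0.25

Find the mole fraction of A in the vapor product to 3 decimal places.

y_A = 0.316

Material balance + equilibrium reduce to Σ zᵢ(Kᵢ−1)/(1+V/F(Kᵢ−1)) = 0.
g(0) = ΣzᵢKᵢ − 1 = 0.188 and g(1) = 1 − Σzᵢ/Kᵢ = -0.795, so a root lies in (0, 1).
Iterate (Newton) starting at V/F = 0.5:
  V/F = 0.500: g = -0.1251, g' = -0.689 → V/F = 0.318
  V/F = 0.318: g = -0.0099, g' = -0.600 → V/F = 0.302
Converged at V/F = 0.302.
Compositions from xᵢ = zᵢ/(1+V/F(Kᵢ−1)), yᵢ = Kᵢxᵢ:
  A: x = 0.131, y = 0.316
  B: x = 0.277, y = 0.455
  C: x = 0.173, y = 0.124
  D: x = 0.419, y = 0.105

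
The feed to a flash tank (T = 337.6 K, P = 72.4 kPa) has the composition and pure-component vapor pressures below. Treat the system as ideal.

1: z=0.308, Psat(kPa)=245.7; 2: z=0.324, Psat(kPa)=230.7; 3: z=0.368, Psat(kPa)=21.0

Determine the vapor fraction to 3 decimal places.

Raoult's law: Kᵢ = Pᵢˢᵃᵗ/P = Pᵢˢᵃᵗ/72.4.
  K_1 = 245.7/72.4 = 3.39365, K_2 = 230.7/72.4 = 3.18646, K_3 = 21.0/72.4 = 0.29006
Rachford–Rice: g(ψ) = Σ zᵢ(Kᵢ−1)/(1+ψ(Kᵢ−1)) = 0.
Check two-phase: ΣzᵢKᵢ = 2.184 > 1 and Σzᵢ/Kᵢ = 1.461 > 1, so g(0) = 1.184 > 0 and g(1) = -0.461 < 0.
Newton iteration, ψ⁰ = 0.57:
  ψ = 0.570: g = 0.1883, g' = -1.146 → ψ = 0.734
  ψ = 0.734: g = -0.0066, g' = -1.270 → ψ = 0.729
Converged at ψ = 0.729.

ψ = 0.729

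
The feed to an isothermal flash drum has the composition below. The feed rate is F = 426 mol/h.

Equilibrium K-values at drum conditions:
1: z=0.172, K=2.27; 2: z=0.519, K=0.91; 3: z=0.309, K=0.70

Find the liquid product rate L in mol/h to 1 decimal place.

Let β = V/F and solve Σ zᵢ(Kᵢ−1)/(1+β(Kᵢ−1)) = 0.
Check two-phase: ΣzᵢKᵢ = 1.079 > 1 and Σzᵢ/Kᵢ = 1.088 > 1, so g(0) = 0.079 > 0 and g(1) = -0.088 < 0.
Newton–Raphson from β = 0.5:
  β = 0.500: g = -0.0244, g' = -0.147 → β = 0.334
  β = 0.334: g = 0.0022, g' = -0.176 → β = 0.347
Converged at β = 0.347.
Then V = β·F = 0.3466·426 = 147.7 mol/h and L = F − V = 278.3 mol/h.

L = 278.3 mol/h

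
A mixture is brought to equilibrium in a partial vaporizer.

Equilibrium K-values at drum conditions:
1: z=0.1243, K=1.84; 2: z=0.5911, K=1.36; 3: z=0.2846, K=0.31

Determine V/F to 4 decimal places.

Material balance + equilibrium reduce to Σ zᵢ(Kᵢ−1)/(1+V/F(Kᵢ−1)) = 0.
Feasibility: ΣzᵢKᵢ = 1.1208, Σzᵢ/Kᵢ = 1.4203 — both > 1, two phases present.
Newton iteration, V/F⁰ = 0.56:
  V/F = 0.5600: g = -0.07193, g' = -0.4535 → V/F = 0.4014
  V/F = 0.4014: g = -0.00758, g' = -0.3667 → V/F = 0.3807
  V/F = 0.3807: g = -0.00008, g' = -0.3589 → V/F = 0.3805
Converged at V/F = 0.3805.

V/F = 0.3805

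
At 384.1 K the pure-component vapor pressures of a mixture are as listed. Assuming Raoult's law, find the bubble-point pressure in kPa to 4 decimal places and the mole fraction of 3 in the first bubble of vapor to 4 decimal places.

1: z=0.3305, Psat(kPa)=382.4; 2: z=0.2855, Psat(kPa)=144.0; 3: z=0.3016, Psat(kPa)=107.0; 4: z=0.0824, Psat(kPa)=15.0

Pbub = 201.0024 kPa, y_3 = 0.1606

At the bubble point ψ → 0, so ΣzᵢKᵢ = 1 with Kᵢ = Pᵢˢᵃᵗ/P ⇒ P = ΣzᵢPᵢˢᵃᵗ.
P = 0.3305·382.4 + 0.2855·144.0 + 0.3016·107.0 + 0.0824·15.0 = 201.0024 kPa
yᵢ = zᵢPᵢˢᵃᵗ/P ⇒ y_3 = 0.3016·107.0/201.0024 = 0.1606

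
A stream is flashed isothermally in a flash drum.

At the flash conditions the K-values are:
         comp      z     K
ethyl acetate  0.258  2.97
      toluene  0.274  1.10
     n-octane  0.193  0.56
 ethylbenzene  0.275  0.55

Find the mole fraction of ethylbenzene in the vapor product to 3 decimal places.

y_ethylbenzene = 0.199

Material balance + equilibrium reduce to Σ zᵢ(Kᵢ−1)/(1+β(Kᵢ−1)) = 0.
g(0) = ΣzᵢKᵢ − 1 = 0.327 and g(1) = 1 − Σzᵢ/Kᵢ = -0.181, so a root lies in (0, 1).
Newton iteration, β⁰ = 0.5:
  β = 0.500: g = 0.0136, g' = -0.411 → β = 0.533
  β = 0.533: g = 0.0002, g' = -0.401 → β = 0.534
Converged at β = 0.534.
Compositions from xᵢ = zᵢ/(1+β(Kᵢ−1)), yᵢ = Kᵢxᵢ:
  ethyl acetate: x = 0.126, y = 0.374
  toluene: x = 0.260, y = 0.286
  n-octane: x = 0.252, y = 0.141
  ethylbenzene: x = 0.362, y = 0.199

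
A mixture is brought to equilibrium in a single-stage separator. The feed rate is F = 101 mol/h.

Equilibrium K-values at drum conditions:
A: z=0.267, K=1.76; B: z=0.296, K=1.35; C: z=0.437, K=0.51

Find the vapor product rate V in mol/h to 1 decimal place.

Newton iteration, ψ⁰ = 0.54:
  ψ = 0.540: g = -0.0602, g' = -0.297 → ψ = 0.338
  ψ = 0.338: g = -0.0024, g' = -0.277 → ψ = 0.329
Converged at ψ = 0.329.
Then V = ψ·F = 0.3288·101 = 33.2 mol/h and L = F − V = 67.8 mol/h.

V = 33.2 mol/h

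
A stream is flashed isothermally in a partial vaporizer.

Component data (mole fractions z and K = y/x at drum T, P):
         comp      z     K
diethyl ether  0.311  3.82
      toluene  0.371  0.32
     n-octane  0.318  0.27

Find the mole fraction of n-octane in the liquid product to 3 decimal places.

x_n-octane = 0.372

Let ψ = V/F and solve Σ zᵢ(Kᵢ−1)/(1+ψ(Kᵢ−1)) = 0.
g(0) = ΣzᵢKᵢ − 1 = 0.393 and g(1) = 1 − Σzᵢ/Kᵢ = -1.419, so a root lies in (0, 1).
Iterate (Newton) starting at ψ = 0.5:
  ψ = 0.500: g = -0.3839, g' = -1.240 → ψ = 0.190
  ψ = 0.190: g = 0.0113, g' = -1.502 → ψ = 0.198
Converged at ψ = 0.198.
Compositions from xᵢ = zᵢ/(1+ψ(Kᵢ−1)), yᵢ = Kᵢxᵢ:
  diethyl ether: x = 0.200, y = 0.762
  toluene: x = 0.429, y = 0.137
  n-octane: x = 0.372, y = 0.100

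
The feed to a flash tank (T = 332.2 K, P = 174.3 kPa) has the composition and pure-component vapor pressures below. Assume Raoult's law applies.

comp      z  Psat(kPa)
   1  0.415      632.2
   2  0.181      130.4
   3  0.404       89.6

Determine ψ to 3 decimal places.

Raoult's law: Kᵢ = Pᵢˢᵃᵗ/P = Pᵢˢᵃᵗ/174.3.
  K_1 = 632.2/174.3 = 3.62708, K_2 = 130.4/174.3 = 0.74814, K_3 = 89.6/174.3 = 0.51406
Newton–Raphson from ψ = 0.53:
  ψ = 0.530: g = 0.1387, g' = -0.689 → ψ = 0.731
  ψ = 0.731: g = 0.0128, g' = -0.582 → ψ = 0.753
Converged at ψ = 0.753.

ψ = 0.753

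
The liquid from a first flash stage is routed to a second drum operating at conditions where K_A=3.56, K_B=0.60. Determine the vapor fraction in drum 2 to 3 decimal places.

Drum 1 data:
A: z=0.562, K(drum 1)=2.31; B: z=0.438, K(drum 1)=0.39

V/F (drum 2) = 0.528

Drum 1:
Rachford–Rice: g(ψ₁) = Σ zᵢ(Kᵢ−1)/(1+ψ₁(Kᵢ−1)) = 0.
Feasibility: ΣzᵢKᵢ = 1.469, Σzᵢ/Kᵢ = 1.366 — both > 1, two phases present.
Newton–Raphson from ψ₁ = 0.46:
  ψ₁ = 0.460: g = 0.0880, g' = -0.690 → ψ₁ = 0.587
Converged at ψ₁ = 0.587.
Drum-1 compositions:
  A: x = 0.318, y = 0.734
  B: x = 0.682, y = 0.266
Drum-2 feed = drum-1 liquid: z₂ = (0.3177, 0.6823).
Drum 2:
Rachford–Rice: g(ψ₂) = Σ zᵢ(Kᵢ−1)/(1+ψ₂(Kᵢ−1)) = 0.
Feasibility: ΣzᵢKᵢ = 1.540, Σzᵢ/Kᵢ = 1.226 — both > 1, two phases present.
Binary case is linear: z₁(K₁−1)(1+ψ₂(K₂−1)) + z₂(K₂−1)(1+ψ₂(K₁−1)) = 0
⇒ ψ₂ = [z₁(K₁−1)+z₂(K₂−1)] / [−(K₁−1)(K₂−1)] = 0.5404/1.0240 = 0.528
  A: x = 0.135, y = 0.481
  B: x = 0.865, y = 0.519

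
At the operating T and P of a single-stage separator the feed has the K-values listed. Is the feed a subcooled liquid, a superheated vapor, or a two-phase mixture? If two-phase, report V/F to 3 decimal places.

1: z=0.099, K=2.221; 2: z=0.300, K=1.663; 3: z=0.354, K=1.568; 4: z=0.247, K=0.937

superheated vapor

ΣzᵢKᵢ = 1.505; Σzᵢ/Kᵢ = 0.714.
Since Σzᵢ/Kᵢ < 1 the mixture is above its dew point — single vapor phase.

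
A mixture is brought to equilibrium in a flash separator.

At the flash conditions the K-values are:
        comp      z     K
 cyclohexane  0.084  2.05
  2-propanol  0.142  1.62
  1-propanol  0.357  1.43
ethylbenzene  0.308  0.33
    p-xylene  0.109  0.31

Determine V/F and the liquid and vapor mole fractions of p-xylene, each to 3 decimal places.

Material balance + equilibrium reduce to Σ zᵢ(Kᵢ−1)/(1+V/F(Kᵢ−1)) = 0.
Check two-phase: ΣzᵢKᵢ = 1.048 > 1 and Σzᵢ/Kᵢ = 1.663 > 1, so g(0) = 0.048 > 0 and g(1) = -0.663 < 0.
Iterate (Newton) starting at V/F = 0.44:
  V/F = 0.440: g = -0.1420, g' = -0.509 → V/F = 0.161
  V/F = 0.161: g = -0.0168, g' = -0.410 → V/F = 0.120
Converged at V/F = 0.120.
Compositions from xᵢ = zᵢ/(1+V/F(Kᵢ−1)), yᵢ = Kᵢxᵢ:
  cyclohexane: x = 0.075, y = 0.153
  2-propanol: x = 0.132, y = 0.214
  1-propanol: x = 0.340, y = 0.486
  ethylbenzene: x = 0.335, y = 0.110
  p-xylene: x = 0.119, y = 0.037

V/F = 0.120, x_p-xylene = 0.119, y_p-xylene = 0.037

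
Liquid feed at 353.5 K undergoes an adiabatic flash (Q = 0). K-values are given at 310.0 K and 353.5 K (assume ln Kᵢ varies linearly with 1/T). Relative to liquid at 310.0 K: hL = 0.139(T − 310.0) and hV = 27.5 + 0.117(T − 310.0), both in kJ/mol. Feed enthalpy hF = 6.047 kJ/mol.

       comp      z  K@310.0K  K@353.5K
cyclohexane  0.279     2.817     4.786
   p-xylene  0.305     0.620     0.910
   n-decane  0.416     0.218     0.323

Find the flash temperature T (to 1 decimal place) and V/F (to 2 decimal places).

T = 321.0 K, V/F = 0.17

Adiabatic flash: solve Rachford–Rice at each trial T, then check hF = ψ·hV(T) + (1−ψ)·hL(T).
  T = 310.0 K: K = (2.817, 0.620, 0.218), RR gives ψ = 0.057, H_out = 1.578 kJ/mol
  T = 353.5 K: K = (4.786, 0.910, 0.323), RR gives ψ = 0.405, H_out = 16.808 kJ/mol
  T = 331.8 K: K = (3.738, 0.761, 0.269), RR gives ψ = 0.254, H_out = 9.881 kJ/mol
  T = 320.9 K: K = (3.261, 0.689, 0.243), RR gives ψ = 0.165, H_out = 6.004 kJ/mol
  T = 326.4 K: K = (3.498, 0.725, 0.256), RR gives ψ = 0.211, H_out = 8.011 kJ/mol
  T = 323.6 K: K = (3.376, 0.707, 0.249), RR gives ψ = 0.188, H_out = 7.004 kJ/mol
  T = 322.2 K: K = (3.316, 0.698, 0.246), RR gives ψ = 0.176, H_out = 6.489 kJ/mol
Linear interpolation between T = 320.9 (H_out = 6.004) and T = 322.2 (H_out = 6.489) on hF = 6.047 gives T ≈ 321.0 K, at which ψ = 0.17.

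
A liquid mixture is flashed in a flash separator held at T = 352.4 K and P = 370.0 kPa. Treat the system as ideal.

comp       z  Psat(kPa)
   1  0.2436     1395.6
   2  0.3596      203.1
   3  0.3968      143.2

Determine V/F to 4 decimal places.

V/F = 0.1805

Raoult's law: Kᵢ = Pᵢˢᵃᵗ/P = Pᵢˢᵃᵗ/370.0.
  K_1 = 1395.6/370.0 = 3.771892, K_2 = 203.1/370.0 = 0.548919, K_3 = 143.2/370.0 = 0.387027
Iterate (Newton) starting at V/F = 0.5:
  V/F = 0.5000: g = -0.27716, g' = -0.7608 → V/F = 0.1357
  V/F = 0.1357: g = 0.05262, g' = -1.2488 → V/F = 0.1778
  V/F = 0.1778: g = 0.00297, g' = -1.1141 → V/F = 0.1805
Converged at V/F = 0.1805.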